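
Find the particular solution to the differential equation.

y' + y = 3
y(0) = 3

General solution: y = 3 + Ce^(-x)
Applying y(0) = 3: C = 3 - 3 = 0
Particular solution: y = 3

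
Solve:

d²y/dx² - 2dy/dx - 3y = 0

Characteristic equation: r² - 2r - 3 = 0
Roots: r = 3, -1 (distinct real)
General solution: y = C₁e^(3x) + C₂e^(-x)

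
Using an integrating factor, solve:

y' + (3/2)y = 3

Using integrating factor method:

General solution: y = 2 + Ce^(-3x/2)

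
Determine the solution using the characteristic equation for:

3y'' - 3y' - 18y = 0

Characteristic equation: 3r² - 3r - 18 = 0
Divide by 3: r² - r - 6 = 0
Roots: r = 3, -2 (distinct real)
General solution: y = C₁e^(3x) + C₂e^(-2x)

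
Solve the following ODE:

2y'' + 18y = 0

Characteristic equation: 2r² + 18 = 0
Divide by 2: r² + 9 = 0
Roots: r = ±3i (complex conjugates)
General solution: y = C₁cos(3x) + C₂sin(3x)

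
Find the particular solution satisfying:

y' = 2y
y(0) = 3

General solution: y = Ce^(2x)
Applying IC y(0) = 3:
Particular solution: y = 3e^(2x)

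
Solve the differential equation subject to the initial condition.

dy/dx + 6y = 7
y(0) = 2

General solution: y = 7/6 + Ce^(-6x)
Applying y(0) = 2: C = 2 - 7/6 = 5/6
Particular solution: y = 7/6 + (5/6)e^(-6x)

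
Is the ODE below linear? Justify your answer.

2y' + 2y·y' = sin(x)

No. Nonlinear (product y·y')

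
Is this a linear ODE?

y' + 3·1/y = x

No. Nonlinear (1/y term)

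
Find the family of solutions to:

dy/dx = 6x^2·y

Separating variables and integrating:
ln|y| = 2x^3 + C

General solution: y = Ce^(2x^3)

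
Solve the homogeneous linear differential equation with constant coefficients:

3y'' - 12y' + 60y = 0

Characteristic equation: 3r² - 12r + 60 = 0
Divide by 3: r² - 4r + 20 = 0
Roots: r = 2 ± 4i (complex conjugates)
General solution: y = e^(2x)(C₁cos(4x) + C₂sin(4x))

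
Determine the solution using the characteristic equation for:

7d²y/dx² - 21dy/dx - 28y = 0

Characteristic equation: 7r² - 21r - 28 = 0
Divide by 7: r² - 3r - 4 = 0
Roots: r = 4, -1 (distinct real)
General solution: y = C₁e^(4x) + C₂e^(-x)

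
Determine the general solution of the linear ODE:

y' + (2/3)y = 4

Using integrating factor method:

General solution: y = 6 + Ce^(-2x/3)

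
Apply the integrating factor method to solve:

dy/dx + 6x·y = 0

Using integrating factor method:

General solution: y = Ce^(-3x^2)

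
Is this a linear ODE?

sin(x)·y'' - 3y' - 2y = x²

Yes. Linear (y and its derivatives appear to the first power only, no products of y terms)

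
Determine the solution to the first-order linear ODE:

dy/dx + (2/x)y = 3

Using integrating factor method:

General solution: y = x + Cx^(-2)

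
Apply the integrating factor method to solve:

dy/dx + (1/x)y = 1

Using integrating factor method:

General solution: y = (1/2)x + C/x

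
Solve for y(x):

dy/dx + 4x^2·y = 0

Using integrating factor method:

General solution: y = Ce^(-4x^3/3)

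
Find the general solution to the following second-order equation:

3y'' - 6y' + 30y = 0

Characteristic equation: 3r² - 6r + 30 = 0
Divide by 3: r² - 2r + 10 = 0
Roots: r = 1 ± 3i (complex conjugates)
General solution: y = e^x(C₁cos(3x) + C₂sin(3x))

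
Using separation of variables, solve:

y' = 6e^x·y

Separating variables and integrating:
ln|y| = 6e^x + C

General solution: y = Ce^(6e^x)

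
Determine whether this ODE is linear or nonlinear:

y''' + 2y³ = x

Nonlinear (y³ term)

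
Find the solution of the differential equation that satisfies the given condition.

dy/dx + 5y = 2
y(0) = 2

General solution: y = 2/5 + Ce^(-5x)
Applying y(0) = 2: C = 2 - 2/5 = 8/5
Particular solution: y = 2/5 + (8/5)e^(-5x)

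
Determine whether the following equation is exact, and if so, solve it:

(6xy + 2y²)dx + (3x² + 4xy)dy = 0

Verify exactness: ∂M/∂y = ∂N/∂x ✓
Find F(x,y) such that ∂F/∂x = M, ∂F/∂y = N
Solution: 3x²y + 2xy² = C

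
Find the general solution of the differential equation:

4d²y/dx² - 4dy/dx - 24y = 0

Characteristic equation: 4r² - 4r - 24 = 0
Divide by 4: r² - r - 6 = 0
Roots: r = 3, -2 (distinct real)
General solution: y = C₁e^(3x) + C₂e^(-2x)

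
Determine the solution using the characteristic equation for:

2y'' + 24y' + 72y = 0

Characteristic equation: 2r² + 24r + 72 = 0
Divide by 2: r² + 12r + 36 = 0
Factored: (r + 6)² = 0
Repeated root: r = -6
General solution: y = (C₁ + C₂x)e^(-6x)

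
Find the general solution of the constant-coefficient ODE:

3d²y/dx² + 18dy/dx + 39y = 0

Characteristic equation: 3r² + 18r + 39 = 0
Divide by 3: r² + 6r + 13 = 0
Roots: r = -3 ± 2i (complex conjugates)
General solution: y = e^(-3x)(C₁cos(2x) + C₂sin(2x))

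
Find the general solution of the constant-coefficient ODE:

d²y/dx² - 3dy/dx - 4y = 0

Characteristic equation: r² - 3r - 4 = 0
Roots: r = 4, -1 (distinct real)
General solution: y = C₁e^(4x) + C₂e^(-x)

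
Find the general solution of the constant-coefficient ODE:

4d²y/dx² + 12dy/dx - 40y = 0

Characteristic equation: 4r² + 12r - 40 = 0
Divide by 4: r² + 3r - 10 = 0
Roots: r = 2, -5 (distinct real)
General solution: y = C₁e^(2x) + C₂e^(-5x)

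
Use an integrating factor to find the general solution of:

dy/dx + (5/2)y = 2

Using integrating factor method:

General solution: y = 4/5 + Ce^(-5x/2)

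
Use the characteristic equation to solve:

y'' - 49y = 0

Characteristic equation: r² - 49 = 0
Roots: r = 7, -7 (distinct real)
General solution: y = C₁e^(7x) + C₂e^(-7x)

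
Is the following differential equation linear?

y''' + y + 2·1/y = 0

No. Nonlinear (1/y term)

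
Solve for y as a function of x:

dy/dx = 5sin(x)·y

Separating variables and integrating:
ln|y| = -5cos(x) + C

General solution: y = Ce^(-5cos(x))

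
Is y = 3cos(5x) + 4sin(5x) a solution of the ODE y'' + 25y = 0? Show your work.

Verification:
y'' = -75cos(5x) - 100sin(5x)
y'' + 25y = 0 ✓

Yes, it is a solution.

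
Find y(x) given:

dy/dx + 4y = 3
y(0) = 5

General solution: y = 3/4 + Ce^(-4x)
Applying y(0) = 5: C = 5 - 3/4 = 17/4
Particular solution: y = 3/4 + (17/4)e^(-4x)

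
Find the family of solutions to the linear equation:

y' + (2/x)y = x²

Using integrating factor method:

General solution: y = (1/5)x^3 + Cx^(-2)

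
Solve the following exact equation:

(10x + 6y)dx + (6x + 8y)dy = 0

Verify exactness: ∂M/∂y = ∂N/∂x ✓
Find F(x,y) such that ∂F/∂x = M, ∂F/∂y = N
Solution: 5x² + 6xy + 4y² = C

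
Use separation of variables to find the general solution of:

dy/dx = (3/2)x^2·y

Separating variables and integrating:
ln|y| = x^3/2 + C

General solution: y = Ce^(x^3/2)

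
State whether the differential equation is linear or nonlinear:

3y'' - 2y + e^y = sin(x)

Nonlinear (e^y is nonlinear in y)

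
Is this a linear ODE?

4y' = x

Yes. Linear (y and its derivatives appear to the first power only, no products of y terms)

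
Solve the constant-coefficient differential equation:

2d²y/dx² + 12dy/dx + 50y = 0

Characteristic equation: 2r² + 12r + 50 = 0
Divide by 2: r² + 6r + 25 = 0
Roots: r = -3 ± 4i (complex conjugates)
General solution: y = e^(-3x)(C₁cos(4x) + C₂sin(4x))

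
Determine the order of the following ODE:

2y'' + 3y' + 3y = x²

The order is 2 (highest derivative is of order 2).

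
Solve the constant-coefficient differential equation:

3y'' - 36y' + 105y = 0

Characteristic equation: 3r² - 36r + 105 = 0
Divide by 3: r² - 12r + 35 = 0
Roots: r = 5, 7 (distinct real)
General solution: y = C₁e^(5x) + C₂e^(7x)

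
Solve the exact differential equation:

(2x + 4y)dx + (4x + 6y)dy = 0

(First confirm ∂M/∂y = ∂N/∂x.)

Verify exactness: ∂M/∂y = ∂N/∂x ✓
Find F(x,y) such that ∂F/∂x = M, ∂F/∂y = N
Solution: x² + 4xy + 3y² = C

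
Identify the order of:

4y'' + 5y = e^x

The order is 2 (highest derivative is of order 2).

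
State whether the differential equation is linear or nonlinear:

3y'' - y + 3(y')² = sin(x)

Nonlinear ((y')² term)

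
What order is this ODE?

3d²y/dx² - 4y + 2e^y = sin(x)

The order is 2 (highest derivative is of order 2).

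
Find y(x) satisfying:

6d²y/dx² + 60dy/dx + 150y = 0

Characteristic equation: 6r² + 60r + 150 = 0
Divide by 6: r² + 10r + 25 = 0
Factored: (r + 5)² = 0
Repeated root: r = -5
General solution: y = (C₁ + C₂x)e^(-5x)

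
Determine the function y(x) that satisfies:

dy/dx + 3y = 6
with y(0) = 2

General solution: y = 2 + Ce^(-3x)
Applying y(0) = 2: C = 2 - 2 = 0
Particular solution: y = 2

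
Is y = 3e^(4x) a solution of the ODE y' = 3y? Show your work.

Verification:
y = 3e^(4x)
y' = 12e^(4x)
But 3y = 9e^(4x)
y' ≠ 3y — the derivative does not match

No, it is not a solution.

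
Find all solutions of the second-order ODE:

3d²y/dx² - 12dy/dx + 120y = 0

Characteristic equation: 3r² - 12r + 120 = 0
Divide by 3: r² - 4r + 40 = 0
Roots: r = 2 ± 6i (complex conjugates)
General solution: y = e^(2x)(C₁cos(6x) + C₂sin(6x))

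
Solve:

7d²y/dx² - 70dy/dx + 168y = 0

Characteristic equation: 7r² - 70r + 168 = 0
Divide by 7: r² - 10r + 24 = 0
Roots: r = 4, 6 (distinct real)
General solution: y = C₁e^(4x) + C₂e^(6x)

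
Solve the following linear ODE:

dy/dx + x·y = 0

Using integrating factor method:

General solution: y = Ce^(-x^2/2)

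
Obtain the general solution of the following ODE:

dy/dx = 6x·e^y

Separating variables and integrating:
-e^(-y) = 3x² + C

General solution: y = -ln(C - 3x²)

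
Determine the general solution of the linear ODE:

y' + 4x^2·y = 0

Using integrating factor method:

General solution: y = Ce^(-4x^3/3)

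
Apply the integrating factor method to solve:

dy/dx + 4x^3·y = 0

Using integrating factor method:

General solution: y = Ce^(-x^4)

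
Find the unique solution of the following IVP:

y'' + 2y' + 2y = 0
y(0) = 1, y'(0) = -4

General solution: y = e^(-x)(C₁cos(x) + C₂sin(x))
Complex roots r = -1 ± i
Applying ICs: C₁ = 1, C₂ = -3
Particular solution: y = e^(-x)(cos(x) - 3sin(x))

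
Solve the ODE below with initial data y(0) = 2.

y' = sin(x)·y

General solution: y = Ce^(-cos(x))
Applying IC y(0) = 2:
Particular solution: y = 2e^(1-cos(x))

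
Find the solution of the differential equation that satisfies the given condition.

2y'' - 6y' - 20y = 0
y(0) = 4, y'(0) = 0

General solution: y = C₁e^(5x) + C₂e^(-2x)
Applying ICs: C₁ = 8/7, C₂ = 20/7
Particular solution: y = (8/7)e^(5x) + (20/7)e^(-2x)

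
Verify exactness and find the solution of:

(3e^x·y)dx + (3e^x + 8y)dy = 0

Verify exactness: ∂M/∂y = ∂N/∂x ✓
Find F(x,y) such that ∂F/∂x = M, ∂F/∂y = N
Solution: 3e^x·y + 4y² = C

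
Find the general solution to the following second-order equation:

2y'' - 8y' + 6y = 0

Characteristic equation: 2r² - 8r + 6 = 0
Divide by 2: r² - 4r + 3 = 0
Roots: r = 3, 1 (distinct real)
General solution: y = C₁e^(3x) + C₂e^x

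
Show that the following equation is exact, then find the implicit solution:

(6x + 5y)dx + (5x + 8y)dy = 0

Verify exactness: ∂M/∂y = ∂N/∂x ✓
Find F(x,y) such that ∂F/∂x = M, ∂F/∂y = N
Solution: 3x² + 5xy + 4y² = C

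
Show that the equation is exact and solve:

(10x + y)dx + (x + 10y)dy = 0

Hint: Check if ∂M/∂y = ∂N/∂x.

Verify exactness: ∂M/∂y = ∂N/∂x ✓
Find F(x,y) such that ∂F/∂x = M, ∂F/∂y = N
Solution: 5x² + xy + 5y² = C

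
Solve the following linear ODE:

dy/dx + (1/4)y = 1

Using integrating factor method:

General solution: y = 4 + Ce^(-x/4)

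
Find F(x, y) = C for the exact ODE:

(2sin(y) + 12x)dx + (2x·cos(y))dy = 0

Verify exactness: ∂M/∂y = ∂N/∂x ✓
Find F(x,y) such that ∂F/∂x = M, ∂F/∂y = N
Solution: 2x·sin(y) + 6x² = C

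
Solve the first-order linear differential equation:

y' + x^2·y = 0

Using integrating factor method:

General solution: y = Ce^(-x^3/3)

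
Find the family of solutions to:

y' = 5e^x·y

Separating variables and integrating:
ln|y| = 5e^x + C

General solution: y = Ce^(5e^x)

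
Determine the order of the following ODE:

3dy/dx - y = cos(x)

The order is 1 (highest derivative is of order 1).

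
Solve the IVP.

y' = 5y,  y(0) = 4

General solution: y = Ce^(5x)
Applying IC y(0) = 4:
Particular solution: y = 4e^(5x)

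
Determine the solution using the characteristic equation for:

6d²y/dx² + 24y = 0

Characteristic equation: 6r² + 24 = 0
Divide by 6: r² + 4 = 0
Roots: r = ±2i (complex conjugates)
General solution: y = C₁cos(2x) + C₂sin(2x)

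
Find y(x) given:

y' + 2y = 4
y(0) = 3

General solution: y = 2 + Ce^(-2x)
Applying y(0) = 3: C = 3 - 2 = 1
Particular solution: y = 2 + e^(-2x)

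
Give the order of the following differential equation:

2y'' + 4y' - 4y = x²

The order is 2 (highest derivative is of order 2).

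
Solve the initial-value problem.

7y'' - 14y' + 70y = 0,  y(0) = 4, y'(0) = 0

General solution: y = e^x(C₁cos(3x) + C₂sin(3x))
Complex roots r = 1 ± 3i
Applying ICs: C₁ = 4, C₂ = -4/3
Particular solution: y = e^x(4cos(3x) - (4/3)sin(3x))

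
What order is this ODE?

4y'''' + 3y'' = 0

The order is 4 (highest derivative is of order 4).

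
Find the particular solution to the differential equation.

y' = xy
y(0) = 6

General solution: y = Ce^(x²/2)
Applying IC y(0) = 6:
Particular solution: y = 6e^(x²/2)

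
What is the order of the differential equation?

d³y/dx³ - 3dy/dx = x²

The order is 3 (highest derivative is of order 3).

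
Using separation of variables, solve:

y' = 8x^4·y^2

Separating variables and integrating:
-1/y = 8x^5/5 + C

General solution: y^-1 = (-8/5)x^5 + C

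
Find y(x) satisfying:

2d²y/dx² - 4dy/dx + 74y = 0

Characteristic equation: 2r² - 4r + 74 = 0
Divide by 2: r² - 2r + 37 = 0
Roots: r = 1 ± 6i (complex conjugates)
General solution: y = e^x(C₁cos(6x) + C₂sin(6x))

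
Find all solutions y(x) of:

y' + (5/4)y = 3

Using integrating factor method:

General solution: y = 12/5 + Ce^(-5x/4)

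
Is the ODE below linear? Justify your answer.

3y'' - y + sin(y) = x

No. Nonlinear (sin(y) is nonlinear in y)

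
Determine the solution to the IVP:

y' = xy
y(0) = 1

General solution: y = Ce^(x²/2)
Applying IC y(0) = 1:
Particular solution: y = e^(x²/2)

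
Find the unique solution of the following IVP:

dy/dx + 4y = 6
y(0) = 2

General solution: y = 3/2 + Ce^(-4x)
Applying y(0) = 2: C = 2 - 3/2 = 1/2
Particular solution: y = 3/2 + (1/2)e^(-4x)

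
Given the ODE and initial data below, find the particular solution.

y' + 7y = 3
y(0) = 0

General solution: y = 3/7 + Ce^(-7x)
Applying y(0) = 0: C = 0 - 3/7 = -3/7
Particular solution: y = 3/7 - (3/7)e^(-7x)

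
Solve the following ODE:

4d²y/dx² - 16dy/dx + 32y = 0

Characteristic equation: 4r² - 16r + 32 = 0
Divide by 4: r² - 4r + 8 = 0
Roots: r = 2 ± 2i (complex conjugates)
General solution: y = e^(2x)(C₁cos(2x) + C₂sin(2x))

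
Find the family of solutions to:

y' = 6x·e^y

Separating variables and integrating:
-e^(-y) = 3x² + C

General solution: y = -ln(C - 3x²)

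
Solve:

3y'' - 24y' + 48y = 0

Characteristic equation: 3r² - 24r + 48 = 0
Divide by 3: r² - 8r + 16 = 0
Factored: (r - 4)² = 0
Repeated root: r = 4
General solution: y = (C₁ + C₂x)e^(4x)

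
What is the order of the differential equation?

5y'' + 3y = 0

The order is 2 (highest derivative is of order 2).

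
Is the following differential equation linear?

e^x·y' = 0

Yes. Linear (y and its derivatives appear to the first power only, no products of y terms)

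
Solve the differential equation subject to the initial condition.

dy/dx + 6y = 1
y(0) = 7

General solution: y = 1/6 + Ce^(-6x)
Applying y(0) = 7: C = 7 - 1/6 = 41/6
Particular solution: y = 1/6 + (41/6)e^(-6x)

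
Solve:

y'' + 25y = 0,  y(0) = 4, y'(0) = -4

General solution: y = C₁cos(5x) + C₂sin(5x)
Complex roots r = ±5i
Applying ICs: C₁ = 4, C₂ = -4/5
Particular solution: y = 4cos(5x) - (4/5)sin(5x)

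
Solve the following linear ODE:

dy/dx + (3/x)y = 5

Using integrating factor method:

General solution: y = (5/4)x + Cx^(-3)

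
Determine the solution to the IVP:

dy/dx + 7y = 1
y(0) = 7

General solution: y = 1/7 + Ce^(-7x)
Applying y(0) = 7: C = 7 - 1/7 = 48/7
Particular solution: y = 1/7 + (48/7)e^(-7x)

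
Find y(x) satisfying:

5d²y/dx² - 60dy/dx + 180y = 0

Characteristic equation: 5r² - 60r + 180 = 0
Divide by 5: r² - 12r + 36 = 0
Factored: (r - 6)² = 0
Repeated root: r = 6
General solution: y = (C₁ + C₂x)e^(6x)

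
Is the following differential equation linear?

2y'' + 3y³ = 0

No. Nonlinear (y³ term)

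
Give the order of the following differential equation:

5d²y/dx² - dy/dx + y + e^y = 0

The order is 2 (highest derivative is of order 2).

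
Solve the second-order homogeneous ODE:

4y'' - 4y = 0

Characteristic equation: 4r² - 4 = 0
Divide by 4: r² - 1 = 0
Roots: r = 1, -1 (distinct real)
General solution: y = C₁e^x + C₂e^(-x)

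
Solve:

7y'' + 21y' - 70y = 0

Characteristic equation: 7r² + 21r - 70 = 0
Divide by 7: r² + 3r - 10 = 0
Roots: r = 2, -5 (distinct real)
General solution: y = C₁e^(2x) + C₂e^(-5x)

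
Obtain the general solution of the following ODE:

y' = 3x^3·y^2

Separating variables and integrating:
-1/y = 3x^4/4 + C

General solution: y^-1 = (-3/4)x^4 + C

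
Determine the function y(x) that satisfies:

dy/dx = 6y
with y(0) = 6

General solution: y = Ce^(6x)
Applying IC y(0) = 6:
Particular solution: y = 6e^(6x)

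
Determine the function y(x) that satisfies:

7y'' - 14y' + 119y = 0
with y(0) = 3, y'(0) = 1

General solution: y = e^x(C₁cos(4x) + C₂sin(4x))
Complex roots r = 1 ± 4i
Applying ICs: C₁ = 3, C₂ = -1/2
Particular solution: y = e^x(3cos(4x) - (1/2)sin(4x))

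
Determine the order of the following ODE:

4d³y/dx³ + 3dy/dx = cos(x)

The order is 3 (highest derivative is of order 3).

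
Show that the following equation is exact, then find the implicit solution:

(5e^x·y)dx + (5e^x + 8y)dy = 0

Verify exactness: ∂M/∂y = ∂N/∂x ✓
Find F(x,y) such that ∂F/∂x = M, ∂F/∂y = N
Solution: 5e^x·y + 4y² = C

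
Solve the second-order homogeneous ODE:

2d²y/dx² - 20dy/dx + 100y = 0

Characteristic equation: 2r² - 20r + 100 = 0
Divide by 2: r² - 10r + 50 = 0
Roots: r = 5 ± 5i (complex conjugates)
General solution: y = e^(5x)(C₁cos(5x) + C₂sin(5x))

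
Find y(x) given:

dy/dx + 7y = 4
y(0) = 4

General solution: y = 4/7 + Ce^(-7x)
Applying y(0) = 4: C = 4 - 4/7 = 24/7
Particular solution: y = 4/7 + (24/7)e^(-7x)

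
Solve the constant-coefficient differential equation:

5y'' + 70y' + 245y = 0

Characteristic equation: 5r² + 70r + 245 = 0
Divide by 5: r² + 14r + 49 = 0
Factored: (r + 7)² = 0
Repeated root: r = -7
General solution: y = (C₁ + C₂x)e^(-7x)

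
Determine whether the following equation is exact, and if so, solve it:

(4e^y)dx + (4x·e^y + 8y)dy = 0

Verify exactness: ∂M/∂y = ∂N/∂x ✓
Find F(x,y) such that ∂F/∂x = M, ∂F/∂y = N
Solution: 4x·e^y + 4y² = C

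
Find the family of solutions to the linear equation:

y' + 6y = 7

Using integrating factor method:

General solution: y = 7/6 + Ce^(-6x)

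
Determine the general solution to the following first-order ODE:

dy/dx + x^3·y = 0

Using integrating factor method:

General solution: y = Ce^(-x^4/4)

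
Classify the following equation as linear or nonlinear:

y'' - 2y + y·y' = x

Nonlinear (product y·y')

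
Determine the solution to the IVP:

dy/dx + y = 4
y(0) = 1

General solution: y = 4 + Ce^(-x)
Applying y(0) = 1: C = 1 - 4 = -3
Particular solution: y = 4 - 3e^(-x)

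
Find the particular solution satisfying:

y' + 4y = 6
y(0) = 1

General solution: y = 3/2 + Ce^(-4x)
Applying y(0) = 1: C = 1 - 3/2 = -1/2
Particular solution: y = 3/2 - (1/2)e^(-4x)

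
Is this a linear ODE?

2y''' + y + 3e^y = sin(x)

No. Nonlinear (e^y is nonlinear in y)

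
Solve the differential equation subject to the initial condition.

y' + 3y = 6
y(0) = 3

General solution: y = 2 + Ce^(-3x)
Applying y(0) = 3: C = 3 - 2 = 1
Particular solution: y = 2 + e^(-3x)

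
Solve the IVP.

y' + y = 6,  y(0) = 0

General solution: y = 6 + Ce^(-x)
Applying y(0) = 0: C = 0 - 6 = -6
Particular solution: y = 6 - 6e^(-x)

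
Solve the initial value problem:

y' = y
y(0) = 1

General solution: y = Ce^x
Applying IC y(0) = 1:
Particular solution: y = e^x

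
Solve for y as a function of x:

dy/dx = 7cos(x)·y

Separating variables and integrating:
ln|y| = 7sin(x) + C

General solution: y = Ce^(7sin(x))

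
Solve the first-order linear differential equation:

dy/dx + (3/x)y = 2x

Using integrating factor method:

General solution: y = (2/5)x^2 + Cx^(-3)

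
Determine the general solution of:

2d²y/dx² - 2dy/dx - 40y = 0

Characteristic equation: 2r² - 2r - 40 = 0
Divide by 2: r² - r - 20 = 0
Roots: r = 5, -4 (distinct real)
General solution: y = C₁e^(5x) + C₂e^(-4x)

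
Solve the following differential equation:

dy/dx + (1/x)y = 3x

Using integrating factor method:

General solution: y = x^2 + C/x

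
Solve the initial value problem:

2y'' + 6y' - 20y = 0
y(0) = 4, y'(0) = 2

General solution: y = C₁e^(2x) + C₂e^(-5x)
Applying ICs: C₁ = 22/7, C₂ = 6/7
Particular solution: y = (22/7)e^(2x) + (6/7)e^(-5x)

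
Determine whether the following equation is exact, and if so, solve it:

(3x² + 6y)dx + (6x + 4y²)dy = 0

Verify exactness: ∂M/∂y = ∂N/∂x ✓
Find F(x,y) such that ∂F/∂x = M, ∂F/∂y = N
Solution: x³ + 6xy + 4y³/3 = C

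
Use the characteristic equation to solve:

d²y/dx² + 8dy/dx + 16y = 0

Characteristic equation: r² + 8r + 16 = 0
Factored: (r + 4)² = 0
Repeated root: r = -4
General solution: y = (C₁ + C₂x)e^(-4x)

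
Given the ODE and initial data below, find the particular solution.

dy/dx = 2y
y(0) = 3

General solution: y = Ce^(2x)
Applying IC y(0) = 3:
Particular solution: y = 3e^(2x)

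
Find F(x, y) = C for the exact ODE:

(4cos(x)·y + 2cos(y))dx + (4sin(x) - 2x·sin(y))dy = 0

Verify exactness: ∂M/∂y = ∂N/∂x ✓
Find F(x,y) such that ∂F/∂x = M, ∂F/∂y = N
Solution: 4sin(x)·y + 2x·cos(y) = C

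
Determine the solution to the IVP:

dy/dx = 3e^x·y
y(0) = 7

General solution: y = Ce^(3e^x)
Applying IC y(0) = 7:
Particular solution: y = 7e^(3(e^x - 1))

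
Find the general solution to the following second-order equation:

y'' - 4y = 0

Characteristic equation: r² - 4 = 0
Roots: r = 2, -2 (distinct real)
General solution: y = C₁e^(2x) + C₂e^(-2x)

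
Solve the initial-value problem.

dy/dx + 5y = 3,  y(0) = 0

General solution: y = 3/5 + Ce^(-5x)
Applying y(0) = 0: C = 0 - 3/5 = -3/5
Particular solution: y = 3/5 - (3/5)e^(-5x)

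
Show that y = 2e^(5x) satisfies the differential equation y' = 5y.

Verification:
y = 2e^(5x)
y' = 10e^(5x)
5y = 10e^(5x)
y' = 5y ✓

Yes, it is a solution.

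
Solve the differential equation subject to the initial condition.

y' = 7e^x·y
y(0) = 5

General solution: y = Ce^(7e^x)
Applying IC y(0) = 5:
Particular solution: y = 5e^(7(e^x - 1))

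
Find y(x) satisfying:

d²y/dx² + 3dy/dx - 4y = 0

Characteristic equation: r² + 3r - 4 = 0
Roots: r = 1, -4 (distinct real)
General solution: y = C₁e^x + C₂e^(-4x)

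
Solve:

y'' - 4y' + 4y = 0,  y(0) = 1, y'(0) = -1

General solution: y = (C₁ + C₂x)e^(2x)
Repeated root r = 2
Applying ICs: C₁ = 1, C₂ = -3
Particular solution: y = (1 - 3x)e^(2x)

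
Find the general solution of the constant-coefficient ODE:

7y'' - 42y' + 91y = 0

Characteristic equation: 7r² - 42r + 91 = 0
Divide by 7: r² - 6r + 13 = 0
Roots: r = 3 ± 2i (complex conjugates)
General solution: y = e^(3x)(C₁cos(2x) + C₂sin(2x))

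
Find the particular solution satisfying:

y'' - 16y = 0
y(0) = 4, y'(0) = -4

General solution: y = C₁e^(4x) + C₂e^(-4x)
Applying ICs: C₁ = 3/2, C₂ = 5/2
Particular solution: y = (3/2)e^(4x) + (5/2)e^(-4x)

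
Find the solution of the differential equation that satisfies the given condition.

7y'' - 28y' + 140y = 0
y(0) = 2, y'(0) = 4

General solution: y = e^(2x)(C₁cos(4x) + C₂sin(4x))
Complex roots r = 2 ± 4i
Applying ICs: C₁ = 2, C₂ = 0
Particular solution: y = e^(2x)(2cos(4x))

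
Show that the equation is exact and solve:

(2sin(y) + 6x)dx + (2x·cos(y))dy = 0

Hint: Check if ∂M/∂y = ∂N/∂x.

Verify exactness: ∂M/∂y = ∂N/∂x ✓
Find F(x,y) such that ∂F/∂x = M, ∂F/∂y = N
Solution: 2x·sin(y) + 3x² = C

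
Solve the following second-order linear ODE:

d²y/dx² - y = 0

Characteristic equation: r² - 1 = 0
Roots: r = 1, -1 (distinct real)
General solution: y = C₁e^x + C₂e^(-x)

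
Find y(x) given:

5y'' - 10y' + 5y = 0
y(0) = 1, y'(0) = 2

General solution: y = (C₁ + C₂x)e^x
Repeated root r = 1
Applying ICs: C₁ = 1, C₂ = 1
Particular solution: y = (1 + x)e^x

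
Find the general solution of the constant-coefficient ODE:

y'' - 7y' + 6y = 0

Characteristic equation: r² - 7r + 6 = 0
Roots: r = 6, 1 (distinct real)
General solution: y = C₁e^(6x) + C₂e^x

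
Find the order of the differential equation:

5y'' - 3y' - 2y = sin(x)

The order is 2 (highest derivative is of order 2).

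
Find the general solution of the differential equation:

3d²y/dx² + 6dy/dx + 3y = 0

Characteristic equation: 3r² + 6r + 3 = 0
Divide by 3: r² + 2r + 1 = 0
Factored: (r + 1)² = 0
Repeated root: r = -1
General solution: y = (C₁ + C₂x)e^(-x)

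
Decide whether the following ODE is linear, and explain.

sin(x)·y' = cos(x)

Linear (y and its derivatives appear to the first power only, no products of y terms)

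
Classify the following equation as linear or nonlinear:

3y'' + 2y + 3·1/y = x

Nonlinear (1/y term)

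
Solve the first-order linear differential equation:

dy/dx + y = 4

Using integrating factor method:

General solution: y = 4 + Ce^(-x)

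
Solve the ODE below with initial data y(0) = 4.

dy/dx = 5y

General solution: y = Ce^(5x)
Applying IC y(0) = 4:
Particular solution: y = 4e^(5x)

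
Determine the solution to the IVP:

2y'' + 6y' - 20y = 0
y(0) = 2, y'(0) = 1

General solution: y = C₁e^(2x) + C₂e^(-5x)
Applying ICs: C₁ = 11/7, C₂ = 3/7
Particular solution: y = (11/7)e^(2x) + (3/7)e^(-5x)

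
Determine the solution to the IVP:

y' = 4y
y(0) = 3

General solution: y = Ce^(4x)
Applying IC y(0) = 3:
Particular solution: y = 3e^(4x)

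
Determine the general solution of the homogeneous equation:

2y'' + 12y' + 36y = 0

Characteristic equation: 2r² + 12r + 36 = 0
Divide by 2: r² + 6r + 18 = 0
Roots: r = -3 ± 3i (complex conjugates)
General solution: y = e^(-3x)(C₁cos(3x) + C₂sin(3x))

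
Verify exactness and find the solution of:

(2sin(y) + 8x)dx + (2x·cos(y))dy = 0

Verify exactness: ∂M/∂y = ∂N/∂x ✓
Find F(x,y) such that ∂F/∂x = M, ∂F/∂y = N
Solution: 2x·sin(y) + 4x² = C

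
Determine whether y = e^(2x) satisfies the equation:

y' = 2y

Verification:
y = e^(2x)
y' = 2e^(2x)
2y = 2e^(2x)
y' = 2y ✓

Yes, it is a solution.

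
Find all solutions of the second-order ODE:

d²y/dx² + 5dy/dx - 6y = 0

Characteristic equation: r² + 5r - 6 = 0
Roots: r = 1, -6 (distinct real)
General solution: y = C₁e^x + C₂e^(-6x)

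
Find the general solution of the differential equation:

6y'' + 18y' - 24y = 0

Characteristic equation: 6r² + 18r - 24 = 0
Divide by 6: r² + 3r - 4 = 0
Roots: r = 1, -4 (distinct real)
General solution: y = C₁e^x + C₂e^(-4x)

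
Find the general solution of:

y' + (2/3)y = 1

Using integrating factor method:

General solution: y = 3/2 + Ce^(-2x/3)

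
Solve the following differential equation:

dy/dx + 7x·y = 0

Using integrating factor method:

General solution: y = Ce^(-7x^2/2)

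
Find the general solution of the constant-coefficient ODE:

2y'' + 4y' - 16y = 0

Characteristic equation: 2r² + 4r - 16 = 0
Divide by 2: r² + 2r - 8 = 0
Roots: r = 2, -4 (distinct real)
General solution: y = C₁e^(2x) + C₂e^(-4x)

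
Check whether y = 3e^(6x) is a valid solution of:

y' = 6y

Verification:
y = 3e^(6x)
y' = 18e^(6x)
6y = 18e^(6x)
y' = 6y ✓

Yes, it is a solution.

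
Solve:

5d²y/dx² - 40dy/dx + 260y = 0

Characteristic equation: 5r² - 40r + 260 = 0
Divide by 5: r² - 8r + 52 = 0
Roots: r = 4 ± 6i (complex conjugates)
General solution: y = e^(4x)(C₁cos(6x) + C₂sin(6x))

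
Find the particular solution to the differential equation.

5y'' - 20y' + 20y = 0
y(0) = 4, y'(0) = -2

General solution: y = (C₁ + C₂x)e^(2x)
Repeated root r = 2
Applying ICs: C₁ = 4, C₂ = -10
Particular solution: y = (4 - 10x)e^(2x)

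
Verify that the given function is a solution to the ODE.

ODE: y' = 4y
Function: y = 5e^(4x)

Verification:
y = 5e^(4x)
y' = 20e^(4x)
4y = 20e^(4x)
y' = 4y ✓

Yes, it is a solution.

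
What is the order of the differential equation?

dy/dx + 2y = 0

The order is 1 (highest derivative is of order 1).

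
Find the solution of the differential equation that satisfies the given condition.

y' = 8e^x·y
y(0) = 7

General solution: y = Ce^(8e^x)
Applying IC y(0) = 7:
Particular solution: y = 7e^(8(e^x - 1))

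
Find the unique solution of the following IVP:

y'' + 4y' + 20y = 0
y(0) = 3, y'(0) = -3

General solution: y = e^(-2x)(C₁cos(4x) + C₂sin(4x))
Complex roots r = -2 ± 4i
Applying ICs: C₁ = 3, C₂ = 3/4
Particular solution: y = e^(-2x)(3cos(4x) + (3/4)sin(4x))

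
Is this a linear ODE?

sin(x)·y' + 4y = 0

Yes. Linear (y and its derivatives appear to the first power only, no products of y terms)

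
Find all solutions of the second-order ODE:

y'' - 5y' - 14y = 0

Characteristic equation: r² - 5r - 14 = 0
Roots: r = 7, -2 (distinct real)
General solution: y = C₁e^(7x) + C₂e^(-2x)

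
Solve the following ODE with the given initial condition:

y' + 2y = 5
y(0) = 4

General solution: y = 5/2 + Ce^(-2x)
Applying y(0) = 4: C = 4 - 5/2 = 3/2
Particular solution: y = 5/2 + (3/2)e^(-2x)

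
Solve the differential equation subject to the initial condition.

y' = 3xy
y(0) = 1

General solution: y = Ce^(3x²/2)
Applying IC y(0) = 1:
Particular solution: y = e^(3x²/2)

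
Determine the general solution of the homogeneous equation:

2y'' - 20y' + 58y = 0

Characteristic equation: 2r² - 20r + 58 = 0
Divide by 2: r² - 10r + 29 = 0
Roots: r = 5 ± 2i (complex conjugates)
General solution: y = e^(5x)(C₁cos(2x) + C₂sin(2x))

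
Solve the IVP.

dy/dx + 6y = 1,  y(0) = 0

General solution: y = 1/6 + Ce^(-6x)
Applying y(0) = 0: C = 0 - 1/6 = -1/6
Particular solution: y = 1/6 - (1/6)e^(-6x)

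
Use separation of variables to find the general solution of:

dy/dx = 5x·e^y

Separating variables and integrating:
-e^(-y) = 5x²/2 + C

General solution: y = -ln(C - 5x²/2)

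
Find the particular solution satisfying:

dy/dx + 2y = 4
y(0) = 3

General solution: y = 2 + Ce^(-2x)
Applying y(0) = 3: C = 3 - 2 = 1
Particular solution: y = 2 + e^(-2x)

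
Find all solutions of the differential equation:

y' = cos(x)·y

Separating variables and integrating:
ln|y| = sin(x) + C

General solution: y = Ce^(sin(x))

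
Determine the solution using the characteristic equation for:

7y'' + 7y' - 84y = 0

Characteristic equation: 7r² + 7r - 84 = 0
Divide by 7: r² + r - 12 = 0
Roots: r = 3, -4 (distinct real)
General solution: y = C₁e^(3x) + C₂e^(-4x)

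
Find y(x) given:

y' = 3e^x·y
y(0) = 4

General solution: y = Ce^(3e^x)
Applying IC y(0) = 4:
Particular solution: y = 4e^(3(e^x - 1))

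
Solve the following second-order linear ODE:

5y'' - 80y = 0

Characteristic equation: 5r² - 80 = 0
Divide by 5: r² - 16 = 0
Roots: r = 4, -4 (distinct real)
General solution: y = C₁e^(4x) + C₂e^(-4x)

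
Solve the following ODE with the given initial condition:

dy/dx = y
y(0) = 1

General solution: y = Ce^x
Applying IC y(0) = 1:
Particular solution: y = e^x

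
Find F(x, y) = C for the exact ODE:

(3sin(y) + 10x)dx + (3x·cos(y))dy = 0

Verify exactness: ∂M/∂y = ∂N/∂x ✓
Find F(x,y) such that ∂F/∂x = M, ∂F/∂y = N
Solution: 3x·sin(y) + 5x² = C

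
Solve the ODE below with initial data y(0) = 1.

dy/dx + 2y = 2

General solution: y = 1 + Ce^(-2x)
Applying y(0) = 1: C = 1 - 1 = 0
Particular solution: y = 1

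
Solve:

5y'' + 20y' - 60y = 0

Characteristic equation: 5r² + 20r - 60 = 0
Divide by 5: r² + 4r - 12 = 0
Roots: r = 2, -6 (distinct real)
General solution: y = C₁e^(2x) + C₂e^(-6x)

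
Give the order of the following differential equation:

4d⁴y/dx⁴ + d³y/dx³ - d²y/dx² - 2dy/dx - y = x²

The order is 4 (highest derivative is of order 4).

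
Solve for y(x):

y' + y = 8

Using integrating factor method:

General solution: y = 8 + Ce^(-x)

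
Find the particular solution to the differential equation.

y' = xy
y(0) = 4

General solution: y = Ce^(x²/2)
Applying IC y(0) = 4:
Particular solution: y = 4e^(x²/2)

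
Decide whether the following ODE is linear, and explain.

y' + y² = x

Nonlinear (y² term)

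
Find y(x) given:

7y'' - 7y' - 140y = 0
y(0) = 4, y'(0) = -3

General solution: y = C₁e^(5x) + C₂e^(-4x)
Applying ICs: C₁ = 13/9, C₂ = 23/9
Particular solution: y = (13/9)e^(5x) + (23/9)e^(-4x)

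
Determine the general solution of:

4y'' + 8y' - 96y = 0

Characteristic equation: 4r² + 8r - 96 = 0
Divide by 4: r² + 2r - 24 = 0
Roots: r = 4, -6 (distinct real)
General solution: y = C₁e^(4x) + C₂e^(-6x)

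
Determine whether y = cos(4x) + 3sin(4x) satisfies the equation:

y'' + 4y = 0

Verification:
y'' = -16cos(4x) - 48sin(4x)
y'' + 4y ≠ 0 (frequency mismatch: got 16 instead of 4)

No, it is not a solution.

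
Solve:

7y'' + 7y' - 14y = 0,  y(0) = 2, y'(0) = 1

General solution: y = C₁e^x + C₂e^(-2x)
Applying ICs: C₁ = 5/3, C₂ = 1/3
Particular solution: y = (5/3)e^x + (1/3)e^(-2x)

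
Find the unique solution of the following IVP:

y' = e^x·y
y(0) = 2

General solution: y = Ce^(e^x)
Applying IC y(0) = 2:
Particular solution: y = 2e^(e^x - 1)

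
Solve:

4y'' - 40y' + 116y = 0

Characteristic equation: 4r² - 40r + 116 = 0
Divide by 4: r² - 10r + 29 = 0
Roots: r = 5 ± 2i (complex conjugates)
General solution: y = e^(5x)(C₁cos(2x) + C₂sin(2x))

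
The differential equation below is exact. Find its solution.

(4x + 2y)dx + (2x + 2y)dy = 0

Verify exactness: ∂M/∂y = ∂N/∂x ✓
Find F(x,y) such that ∂F/∂x = M, ∂F/∂y = N
Solution: 2x² + 2xy + y² = C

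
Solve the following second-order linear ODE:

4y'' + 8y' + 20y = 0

Characteristic equation: 4r² + 8r + 20 = 0
Divide by 4: r² + 2r + 5 = 0
Roots: r = -1 ± 2i (complex conjugates)
General solution: y = e^(-x)(C₁cos(2x) + C₂sin(2x))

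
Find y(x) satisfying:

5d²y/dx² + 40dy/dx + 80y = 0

Characteristic equation: 5r² + 40r + 80 = 0
Divide by 5: r² + 8r + 16 = 0
Factored: (r + 4)² = 0
Repeated root: r = -4
General solution: y = (C₁ + C₂x)e^(-4x)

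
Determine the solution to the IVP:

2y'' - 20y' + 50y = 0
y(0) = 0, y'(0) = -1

General solution: y = (C₁ + C₂x)e^(5x)
Repeated root r = 5
Applying ICs: C₁ = 0, C₂ = -1
Particular solution: y = -xe^(5x)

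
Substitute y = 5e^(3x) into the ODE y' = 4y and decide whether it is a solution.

Verification:
y = 5e^(3x)
y' = 15e^(3x)
But 4y = 20e^(3x)
y' ≠ 4y — the derivative does not match

No, it is not a solution.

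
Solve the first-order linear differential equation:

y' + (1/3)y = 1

Using integrating factor method:

General solution: y = 3 + Ce^(-x/3)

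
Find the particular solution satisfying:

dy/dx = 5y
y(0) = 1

General solution: y = Ce^(5x)
Applying IC y(0) = 1:
Particular solution: y = e^(5x)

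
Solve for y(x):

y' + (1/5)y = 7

Using integrating factor method:

General solution: y = 35 + Ce^(-x/5)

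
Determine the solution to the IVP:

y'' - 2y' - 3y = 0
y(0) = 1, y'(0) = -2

General solution: y = C₁e^(3x) + C₂e^(-x)
Applying ICs: C₁ = -1/4, C₂ = 5/4
Particular solution: y = -(1/4)e^(3x) + (5/4)e^(-x)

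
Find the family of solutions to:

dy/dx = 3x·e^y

Separating variables and integrating:
-e^(-y) = 3x²/2 + C

General solution: y = -ln(C - 3x²/2)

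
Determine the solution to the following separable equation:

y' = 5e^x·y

Separating variables and integrating:
ln|y| = 5e^x + C

General solution: y = Ce^(5e^x)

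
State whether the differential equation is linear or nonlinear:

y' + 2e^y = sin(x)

Nonlinear (e^y is nonlinear in y)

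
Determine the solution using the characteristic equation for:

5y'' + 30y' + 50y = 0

Characteristic equation: 5r² + 30r + 50 = 0
Divide by 5: r² + 6r + 10 = 0
Roots: r = -3 ± i (complex conjugates)
General solution: y = e^(-3x)(C₁cos(x) + C₂sin(x))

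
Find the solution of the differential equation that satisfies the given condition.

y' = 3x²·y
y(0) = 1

General solution: y = Ce^(x³)
Applying IC y(0) = 1:
Particular solution: y = e^(x³)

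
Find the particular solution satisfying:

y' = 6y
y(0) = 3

General solution: y = Ce^(6x)
Applying IC y(0) = 3:
Particular solution: y = 3e^(6x)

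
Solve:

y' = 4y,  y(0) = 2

General solution: y = Ce^(4x)
Applying IC y(0) = 2:
Particular solution: y = 2e^(4x)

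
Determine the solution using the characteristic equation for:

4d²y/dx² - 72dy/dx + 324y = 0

Characteristic equation: 4r² - 72r + 324 = 0
Divide by 4: r² - 18r + 81 = 0
Factored: (r - 9)² = 0
Repeated root: r = 9
General solution: y = (C₁ + C₂x)e^(9x)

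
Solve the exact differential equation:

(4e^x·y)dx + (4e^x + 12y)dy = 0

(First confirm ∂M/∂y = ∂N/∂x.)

Verify exactness: ∂M/∂y = ∂N/∂x ✓
Find F(x,y) such that ∂F/∂x = M, ∂F/∂y = N
Solution: 4e^x·y + 6y² = C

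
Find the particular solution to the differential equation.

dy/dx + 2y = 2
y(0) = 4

General solution: y = 1 + Ce^(-2x)
Applying y(0) = 4: C = 4 - 1 = 3
Particular solution: y = 1 + 3e^(-2x)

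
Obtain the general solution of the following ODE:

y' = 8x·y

Separating variables and integrating:
ln|y| = 4x^2 + C

General solution: y = Ce^(4x^2)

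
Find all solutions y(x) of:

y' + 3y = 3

Using integrating factor method:

General solution: y = 1 + Ce^(-3x)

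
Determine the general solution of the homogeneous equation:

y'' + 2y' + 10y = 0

Characteristic equation: r² + 2r + 10 = 0
Roots: r = -1 ± 3i (complex conjugates)
General solution: y = e^(-x)(C₁cos(3x) + C₂sin(3x))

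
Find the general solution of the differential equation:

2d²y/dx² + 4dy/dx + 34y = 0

Characteristic equation: 2r² + 4r + 34 = 0
Divide by 2: r² + 2r + 17 = 0
Roots: r = -1 ± 4i (complex conjugates)
General solution: y = e^(-x)(C₁cos(4x) + C₂sin(4x))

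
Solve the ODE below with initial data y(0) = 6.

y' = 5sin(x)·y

General solution: y = Ce^(-5cos(x))
Applying IC y(0) = 6:
Particular solution: y = 6e^(5(1-cos(x)))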